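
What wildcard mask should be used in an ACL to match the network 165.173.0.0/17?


Subnet mask: 255.255.128.0
Wildcard = 255.255.255.255 - subnet mask
255 - 255 = 0
255 - 255 = 0
255 - 128 = 127
255 - 0 = 255
Wildcard: 0.0.127.255


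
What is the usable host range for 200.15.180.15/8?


Network: 200.0.0.0
Broadcast: 200.255.255.255
First usable = network + 1
Last usable = broadcast - 1
Range: 200.0.0.1 to 200.255.255.254


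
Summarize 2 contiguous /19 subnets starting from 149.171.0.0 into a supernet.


Original prefix: /19
Number of subnets: 2 = 2^1
New prefix = 19 - 1 = 18
Supernet: 149.171.0.0/18


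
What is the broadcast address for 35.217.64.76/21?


Network: 35.217.64.0/21
Host bits = 11
Set all host bits to 1:
Broadcast: 35.217.71.255


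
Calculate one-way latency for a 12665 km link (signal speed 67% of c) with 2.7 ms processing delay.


Speed = 0.67 * 3e5 km/s = 201000 km/s
Propagation delay = 12665 / 201000 = 0.063 s = 63.01 ms
Processing delay = 2.7 ms
Total one-way latency = 65.71 ms


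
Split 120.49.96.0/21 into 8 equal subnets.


New prefix = 21 + 3 = 24
Each subnet has 256 addresses
  120.49.96.0/24
  120.49.97.0/24
  120.49.98.0/24
  120.49.99.0/24
  120.49.100.0/24
  120.49.101.0/24
  120.49.102.0/24
  120.49.103.0/24
Subnets: 120.49.96.0/24, 120.49.97.0/24, 120.49.98.0/24, 120.49.99.0/24, 120.49.100.0/24, 120.49.101.0/24, 120.49.102.0/24, 120.49.103.0/24


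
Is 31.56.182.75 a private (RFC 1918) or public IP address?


RFC 1918 private ranges:
  10.0.0.0/8 (10.0.0.0 - 10.255.255.255)
  172.16.0.0/12 (172.16.0.0 - 172.31.255.255)
  192.168.0.0/16 (192.168.0.0 - 192.168.255.255)
Public (not in any RFC 1918 range)


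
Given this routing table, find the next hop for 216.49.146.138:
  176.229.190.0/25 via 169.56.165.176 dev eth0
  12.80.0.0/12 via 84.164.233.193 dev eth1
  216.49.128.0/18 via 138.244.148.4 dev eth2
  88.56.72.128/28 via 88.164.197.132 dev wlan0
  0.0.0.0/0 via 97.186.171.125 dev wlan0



Longest prefix match for 216.49.146.138:
  /25 176.229.190.0: no
  /12 12.80.0.0: no
  /18 216.49.128.0: MATCH
  /28 88.56.72.128: no
  /0 0.0.0.0: MATCH
Selected: next-hop 138.244.148.4 via eth2 (matched /18)


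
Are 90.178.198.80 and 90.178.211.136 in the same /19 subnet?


Mask: 255.255.224.0
90.178.198.80 AND mask = 90.178.192.0
90.178.211.136 AND mask = 90.178.192.0
Yes, same subnet (90.178.192.0)


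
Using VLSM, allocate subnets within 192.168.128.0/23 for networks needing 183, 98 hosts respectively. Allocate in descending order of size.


183 hosts -> /24 (254 usable): 192.168.128.0/24
98 hosts -> /25 (126 usable): 192.168.129.0/25
Allocation: 192.168.128.0/24 (183 hosts, 254 usable); 192.168.129.0/25 (98 hosts, 126 usable)


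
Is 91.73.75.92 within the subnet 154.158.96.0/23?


Subnet network: 154.158.96.0
Test IP AND mask: 91.73.74.0
No, 91.73.75.92 is not in 154.158.96.0/23


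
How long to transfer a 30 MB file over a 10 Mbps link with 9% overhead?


Effective throughput = 10 * (1 - 9/100) = 9.1 Mbps
File size in Mb = 30 * 8 = 240 Mb
Time = 240 / 9.1
Time = 26.3736 seconds


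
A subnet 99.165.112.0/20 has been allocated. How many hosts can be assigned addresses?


Host bits = 32 - 20 = 12
Total addresses = 2^12 = 4096
Usable = total - 2 (network and broadcast)
Usable hosts: 4094


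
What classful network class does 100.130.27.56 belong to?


First octet: 100
Binary: 01100100
0xxxxxxx -> Class A (1-126)
Class A, default mask 255.0.0.0 (/8)


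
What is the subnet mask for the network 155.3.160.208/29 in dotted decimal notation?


/29 means 29 network bits, 3 host bits
Binary: 11111111111111111111111111111000
Mask: 255.255.255.248


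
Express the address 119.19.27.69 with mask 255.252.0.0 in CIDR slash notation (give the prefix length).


Binary: 11111111.11111100.00000000.00000000
Count leading 1s
Prefix: /14


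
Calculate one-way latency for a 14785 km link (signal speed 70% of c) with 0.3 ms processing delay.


Speed = 0.7 * 3e5 km/s = 210000 km/s
Propagation delay = 14785 / 210000 = 0.0704 s = 70.4048 ms
Processing delay = 0.3 ms
Total one-way latency = 70.7048 ms


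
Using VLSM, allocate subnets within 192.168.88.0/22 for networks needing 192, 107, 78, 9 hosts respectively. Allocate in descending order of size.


192 hosts -> /24 (254 usable): 192.168.88.0/24
107 hosts -> /25 (126 usable): 192.168.89.0/25
78 hosts -> /25 (126 usable): 192.168.89.128/25
9 hosts -> /28 (14 usable): 192.168.90.0/28
Allocation: 192.168.88.0/24 (192 hosts, 254 usable); 192.168.89.0/25 (107 hosts, 126 usable); 192.168.89.128/25 (78 hosts, 126 usable); 192.168.90.0/28 (9 hosts, 14 usable)


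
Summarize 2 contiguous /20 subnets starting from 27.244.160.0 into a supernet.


Original prefix: /20
Number of subnets: 2 = 2^1
New prefix = 20 - 1 = 19
Supernet: 27.244.160.0/19


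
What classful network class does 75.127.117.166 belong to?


First octet: 75
Binary: 01001011
0xxxxxxx -> Class A (1-126)
Class A, default mask 255.0.0.0 (/8)


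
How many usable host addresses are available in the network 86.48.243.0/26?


Host bits = 32 - 26 = 6
Total addresses = 2^6 = 64
Usable = total - 2 (network and broadcast)
Usable hosts: 62


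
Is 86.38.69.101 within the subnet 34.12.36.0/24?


Subnet network: 34.12.36.0
Test IP AND mask: 86.38.69.0
No, 86.38.69.101 is not in 34.12.36.0/24


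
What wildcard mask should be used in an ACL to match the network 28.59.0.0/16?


Subnet mask: 255.255.0.0
Wildcard = 255.255.255.255 - subnet mask
255 - 255 = 0
255 - 255 = 0
255 - 0 = 255
255 - 0 = 255
Wildcard: 0.0.255.255


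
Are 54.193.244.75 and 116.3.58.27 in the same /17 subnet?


Mask: 255.255.128.0
54.193.244.75 AND mask = 54.193.128.0
116.3.58.27 AND mask = 116.3.0.0
No, different subnets (54.193.128.0 vs 116.3.0.0)


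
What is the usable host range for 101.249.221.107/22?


Network: 101.249.220.0
Broadcast: 101.249.223.255
First usable = network + 1
Last usable = broadcast - 1
Range: 101.249.220.1 to 101.249.223.254


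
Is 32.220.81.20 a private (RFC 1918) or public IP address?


RFC 1918 private ranges:
  10.0.0.0/8 (10.0.0.0 - 10.255.255.255)
  172.16.0.0/12 (172.16.0.0 - 172.31.255.255)
  192.168.0.0/16 (192.168.0.0 - 192.168.255.255)
Public (not in any RFC 1918 range)


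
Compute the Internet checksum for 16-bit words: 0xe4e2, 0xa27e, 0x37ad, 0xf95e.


Sum all words (with carry folding):
+ 0xe4e2 = 0xe4e2
+ 0xa27e = 0x8761
+ 0x37ad = 0xbf0e
+ 0xf95e = 0xb86d
One's complement: ~0xb86d
Checksum = 0x4792


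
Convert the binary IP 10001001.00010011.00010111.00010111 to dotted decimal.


10001001 = 137
00010011 = 19
00010111 = 23
00010111 = 23
IP: 137.19.23.23


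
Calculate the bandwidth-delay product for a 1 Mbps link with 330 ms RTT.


BDP = bandwidth * RTT
= 1 Mbps * 330 ms
= 1 * 1e6 * 330 / 1000 bits
= 330000 bits
= 41250 bytes
= 40.2832 KB
BDP = 330000 bits (41250 bytes)


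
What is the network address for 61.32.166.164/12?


IP:   00111101.00100000.10100110.10100100
Mask: 11111111.11110000.00000000.00000000
AND operation:
Net:  00111101.00100000.00000000.00000000
Network: 61.32.0.0/12


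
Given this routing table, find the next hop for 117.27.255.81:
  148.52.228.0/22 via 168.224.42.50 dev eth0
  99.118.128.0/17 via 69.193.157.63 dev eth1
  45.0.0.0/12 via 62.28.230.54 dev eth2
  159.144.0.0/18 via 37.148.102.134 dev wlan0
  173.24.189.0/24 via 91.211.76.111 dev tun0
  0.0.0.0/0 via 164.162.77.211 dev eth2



Longest prefix match for 117.27.255.81:
  /22 148.52.228.0: no
  /17 99.118.128.0: no
  /12 45.0.0.0: no
  /18 159.144.0.0: no
  /24 173.24.189.0: no
  /0 0.0.0.0: MATCH
Selected: next-hop 164.162.77.211 via eth2 (matched /0)


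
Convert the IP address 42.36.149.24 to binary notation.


42 = 00101010
36 = 00100100
149 = 10010101
24 = 00011000
Binary: 00101010.00100100.10010101.00011000


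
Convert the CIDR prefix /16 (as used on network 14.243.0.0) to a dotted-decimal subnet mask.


/16 means 16 network bits, 16 host bits
Binary: 11111111111111110000000000000000
Mask: 255.255.0.0


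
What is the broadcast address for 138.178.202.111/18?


Network: 138.178.192.0/18
Host bits = 14
Set all host bits to 1:
Broadcast: 138.178.255.255


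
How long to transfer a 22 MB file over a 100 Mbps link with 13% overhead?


Effective throughput = 100 * (1 - 13/100) = 87 Mbps
File size in Mb = 22 * 8 = 176 Mb
Time = 176 / 87
Time = 2.023 seconds


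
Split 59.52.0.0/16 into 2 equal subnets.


New prefix = 16 + 1 = 17
Each subnet has 32768 addresses
  59.52.0.0/17
  59.52.128.0/17
Subnets: 59.52.0.0/17, 59.52.128.0/17


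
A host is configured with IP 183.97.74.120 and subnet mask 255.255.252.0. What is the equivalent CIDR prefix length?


Binary: 11111111.11111111.11111100.00000000
Count leading 1s
Prefix: /22


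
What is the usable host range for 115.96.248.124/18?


Network: 115.96.192.0
Broadcast: 115.96.255.255
First usable = network + 1
Last usable = broadcast - 1
Range: 115.96.192.1 to 115.96.255.254


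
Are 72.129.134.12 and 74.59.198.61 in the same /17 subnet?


Mask: 255.255.128.0
72.129.134.12 AND mask = 72.129.128.0
74.59.198.61 AND mask = 74.59.128.0
No, different subnets (72.129.128.0 vs 74.59.128.0)


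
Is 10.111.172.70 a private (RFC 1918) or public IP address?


RFC 1918 private ranges:
  10.0.0.0/8 (10.0.0.0 - 10.255.255.255)
  172.16.0.0/12 (172.16.0.0 - 172.31.255.255)
  192.168.0.0/16 (192.168.0.0 - 192.168.255.255)
Private (in 10.0.0.0/8)


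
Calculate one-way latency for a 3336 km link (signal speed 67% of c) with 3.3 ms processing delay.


Speed = 0.67 * 3e5 km/s = 201000 km/s
Propagation delay = 3336 / 201000 = 0.0166 s = 16.597 ms
Processing delay = 3.3 ms
Total one-way latency = 19.897 ms


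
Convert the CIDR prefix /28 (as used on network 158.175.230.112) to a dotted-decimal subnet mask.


/28 means 28 network bits, 4 host bits
Binary: 11111111111111111111111111110000
Mask: 255.255.255.240


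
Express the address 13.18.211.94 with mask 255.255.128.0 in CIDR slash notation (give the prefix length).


Binary: 11111111.11111111.10000000.00000000
Count leading 1s
Prefix: /17


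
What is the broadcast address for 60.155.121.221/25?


Network: 60.155.121.128/25
Host bits = 7
Set all host bits to 1:
Broadcast: 60.155.121.255


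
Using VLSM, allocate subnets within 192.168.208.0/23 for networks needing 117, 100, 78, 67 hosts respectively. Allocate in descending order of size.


117 hosts -> /25 (126 usable): 192.168.208.0/25
100 hosts -> /25 (126 usable): 192.168.208.128/25
78 hosts -> /25 (126 usable): 192.168.209.0/25
67 hosts -> /25 (126 usable): 192.168.209.128/25
Allocation: 192.168.208.0/25 (117 hosts, 126 usable); 192.168.208.128/25 (100 hosts, 126 usable); 192.168.209.0/25 (78 hosts, 126 usable); 192.168.209.128/25 (67 hosts, 126 usable)


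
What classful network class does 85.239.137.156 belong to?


First octet: 85
Binary: 01010101
0xxxxxxx -> Class A (1-126)
Class A, default mask 255.0.0.0 (/8)


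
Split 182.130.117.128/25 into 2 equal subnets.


New prefix = 25 + 1 = 26
Each subnet has 64 addresses
  182.130.117.128/26
  182.130.117.192/26
Subnets: 182.130.117.128/26, 182.130.117.192/26


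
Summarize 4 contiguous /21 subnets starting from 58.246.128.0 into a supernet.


Original prefix: /21
Number of subnets: 4 = 2^2
New prefix = 21 - 2 = 19
Supernet: 58.246.128.0/19


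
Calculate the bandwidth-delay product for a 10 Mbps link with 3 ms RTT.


BDP = bandwidth * RTT
= 10 Mbps * 3 ms
= 10 * 1e6 * 3 / 1000 bits
= 30000 bits
= 3750 bytes
= 3.6621 KB
BDP = 30000 bits (3750 bytes)


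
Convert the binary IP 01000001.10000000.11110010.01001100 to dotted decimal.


01000001 = 65
10000000 = 128
11110010 = 242
01001100 = 76
IP: 65.128.242.76


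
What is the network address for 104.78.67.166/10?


IP:   01101000.01001110.01000011.10100110
Mask: 11111111.11000000.00000000.00000000
AND operation:
Net:  01101000.01000000.00000000.00000000
Network: 104.64.0.0/10


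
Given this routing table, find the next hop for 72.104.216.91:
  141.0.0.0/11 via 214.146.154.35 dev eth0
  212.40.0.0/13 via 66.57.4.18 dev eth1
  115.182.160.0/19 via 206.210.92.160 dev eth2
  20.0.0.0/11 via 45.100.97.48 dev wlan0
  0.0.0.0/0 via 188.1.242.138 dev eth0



Longest prefix match for 72.104.216.91:
  /11 141.0.0.0: no
  /13 212.40.0.0: no
  /19 115.182.160.0: no
  /11 20.0.0.0: no
  /0 0.0.0.0: MATCH
Selected: next-hop 188.1.242.138 via eth0 (matched /0)


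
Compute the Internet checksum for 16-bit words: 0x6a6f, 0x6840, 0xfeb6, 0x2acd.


Sum all words (with carry folding):
+ 0x6a6f = 0x6a6f
+ 0x6840 = 0xd2af
+ 0xfeb6 = 0xd166
+ 0x2acd = 0xfc33
One's complement: ~0xfc33
Checksum = 0x03cc


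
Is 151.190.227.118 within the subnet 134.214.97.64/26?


Subnet network: 134.214.97.64
Test IP AND mask: 151.190.227.64
No, 151.190.227.118 is not in 134.214.97.64/26


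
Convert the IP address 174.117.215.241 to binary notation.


174 = 10101110
117 = 01110101
215 = 11010111
241 = 11110001
Binary: 10101110.01110101.11010111.11110001


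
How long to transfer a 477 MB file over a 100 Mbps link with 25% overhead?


Effective throughput = 100 * (1 - 25/100) = 75 Mbps
File size in Mb = 477 * 8 = 3816 Mb
Time = 3816 / 75
Time = 50.88 seconds


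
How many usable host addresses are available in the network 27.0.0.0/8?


Host bits = 32 - 8 = 24
Total addresses = 2^24 = 16777216
Usable = total - 2 (network and broadcast)
Usable hosts: 16777214


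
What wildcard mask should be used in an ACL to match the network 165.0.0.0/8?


Subnet mask: 255.0.0.0
Wildcard = 255.255.255.255 - subnet mask
255 - 255 = 0
255 - 0 = 255
255 - 0 = 255
255 - 0 = 255
Wildcard: 0.255.255.255


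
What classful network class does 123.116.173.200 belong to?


First octet: 123
Binary: 01111011
0xxxxxxx -> Class A (1-126)
Class A, default mask 255.0.0.0 (/8)


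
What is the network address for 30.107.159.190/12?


IP:   00011110.01101011.10011111.10111110
Mask: 11111111.11110000.00000000.00000000
AND operation:
Net:  00011110.01100000.00000000.00000000
Network: 30.96.0.0/12


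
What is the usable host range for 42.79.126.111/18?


Network: 42.79.64.0
Broadcast: 42.79.127.255
First usable = network + 1
Last usable = broadcast - 1
Range: 42.79.64.1 to 42.79.127.254


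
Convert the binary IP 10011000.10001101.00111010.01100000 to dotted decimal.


10011000 = 152
10001101 = 141
00111010 = 58
01100000 = 96
IP: 152.141.58.96


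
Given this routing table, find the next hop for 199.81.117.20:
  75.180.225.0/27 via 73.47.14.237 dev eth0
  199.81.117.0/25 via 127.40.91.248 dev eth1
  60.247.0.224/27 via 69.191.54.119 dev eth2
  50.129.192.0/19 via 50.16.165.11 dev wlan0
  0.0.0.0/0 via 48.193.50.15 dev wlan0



Longest prefix match for 199.81.117.20:
  /27 75.180.225.0: no
  /25 199.81.117.0: MATCH
  /27 60.247.0.224: no
  /19 50.129.192.0: no
  /0 0.0.0.0: MATCH
Selected: next-hop 127.40.91.248 via eth1 (matched /25)


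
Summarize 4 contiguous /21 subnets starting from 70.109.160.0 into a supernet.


Original prefix: /21
Number of subnets: 4 = 2^2
New prefix = 21 - 2 = 19
Supernet: 70.109.160.0/19


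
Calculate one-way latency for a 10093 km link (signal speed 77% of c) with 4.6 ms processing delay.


Speed = 0.77 * 3e5 km/s = 231000 km/s
Propagation delay = 10093 / 231000 = 0.0437 s = 43.6926 ms
Processing delay = 4.6 ms
Total one-way latency = 48.2926 ms


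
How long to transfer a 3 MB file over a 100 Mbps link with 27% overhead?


Effective throughput = 100 * (1 - 27/100) = 73 Mbps
File size in Mb = 3 * 8 = 24 Mb
Time = 24 / 73
Time = 0.3288 seconds


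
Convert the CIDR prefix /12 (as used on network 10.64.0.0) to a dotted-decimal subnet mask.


/12 means 12 network bits, 20 host bits
Binary: 11111111111100000000000000000000
Mask: 255.240.0.0


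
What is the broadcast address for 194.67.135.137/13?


Network: 194.64.0.0/13
Host bits = 19
Set all host bits to 1:
Broadcast: 194.71.255.255


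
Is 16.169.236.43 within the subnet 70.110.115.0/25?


Subnet network: 70.110.115.0
Test IP AND mask: 16.169.236.0
No, 16.169.236.43 is not in 70.110.115.0/25


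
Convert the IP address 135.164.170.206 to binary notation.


135 = 10000111
164 = 10100100
170 = 10101010
206 = 11001110
Binary: 10000111.10100100.10101010.11001110


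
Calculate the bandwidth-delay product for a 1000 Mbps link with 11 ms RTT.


BDP = bandwidth * RTT
= 1000 Mbps * 11 ms
= 1000 * 1e6 * 11 / 1000 bits
= 11000000 bits
= 1375000 bytes
= 1342.7734 KB
BDP = 11000000 bits (1375000 bytes)


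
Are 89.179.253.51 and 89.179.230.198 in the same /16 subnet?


Mask: 255.255.0.0
89.179.253.51 AND mask = 89.179.0.0
89.179.230.198 AND mask = 89.179.0.0
Yes, same subnet (89.179.0.0)


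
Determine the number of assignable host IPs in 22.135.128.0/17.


Host bits = 32 - 17 = 15
Total addresses = 2^15 = 32768
Usable = total - 2 (network and broadcast)
Usable hosts: 32766


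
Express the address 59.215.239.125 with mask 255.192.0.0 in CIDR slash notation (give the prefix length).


Binary: 11111111.11000000.00000000.00000000
Count leading 1s
Prefix: /10


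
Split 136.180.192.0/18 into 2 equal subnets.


New prefix = 18 + 1 = 19
Each subnet has 8192 addresses
  136.180.192.0/19
  136.180.224.0/19
Subnets: 136.180.192.0/19, 136.180.224.0/19


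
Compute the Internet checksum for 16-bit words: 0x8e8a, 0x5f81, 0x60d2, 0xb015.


Sum all words (with carry folding):
+ 0x8e8a = 0x8e8a
+ 0x5f81 = 0xee0b
+ 0x60d2 = 0x4ede
+ 0xb015 = 0xfef3
One's complement: ~0xfef3
Checksum = 0x010c


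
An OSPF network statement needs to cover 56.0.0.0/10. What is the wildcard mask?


Subnet mask: 255.192.0.0
Wildcard = 255.255.255.255 - subnet mask
255 - 255 = 0
255 - 192 = 63
255 - 0 = 255
255 - 0 = 255
Wildcard: 0.63.255.255


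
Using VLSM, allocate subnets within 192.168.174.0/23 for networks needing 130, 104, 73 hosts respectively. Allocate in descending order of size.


130 hosts -> /24 (254 usable): 192.168.174.0/24
104 hosts -> /25 (126 usable): 192.168.175.0/25
73 hosts -> /25 (126 usable): 192.168.175.128/25
Allocation: 192.168.174.0/24 (130 hosts, 254 usable); 192.168.175.0/25 (104 hosts, 126 usable); 192.168.175.128/25 (73 hosts, 126 usable)


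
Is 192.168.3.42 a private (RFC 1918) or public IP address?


RFC 1918 private ranges:
  10.0.0.0/8 (10.0.0.0 - 10.255.255.255)
  172.16.0.0/12 (172.16.0.0 - 172.31.255.255)
  192.168.0.0/16 (192.168.0.0 - 192.168.255.255)
Private (in 192.168.0.0/16)


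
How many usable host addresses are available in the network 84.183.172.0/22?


Host bits = 32 - 22 = 10
Total addresses = 2^10 = 1024
Usable = total - 2 (network and broadcast)
Usable hosts: 1022


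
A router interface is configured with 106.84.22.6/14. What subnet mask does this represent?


/14 means 14 network bits, 18 host bits
Binary: 11111111111111000000000000000000
Mask: 255.252.0.0


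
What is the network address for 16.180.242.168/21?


IP:   00010000.10110100.11110010.10101000
Mask: 11111111.11111111.11111000.00000000
AND operation:
Net:  00010000.10110100.11110000.00000000
Network: 16.180.240.0/21


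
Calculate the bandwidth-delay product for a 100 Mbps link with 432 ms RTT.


BDP = bandwidth * RTT
= 100 Mbps * 432 ms
= 100 * 1e6 * 432 / 1000 bits
= 43200000 bits
= 5400000 bytes
= 5273.4375 KB
BDP = 43200000 bits (5400000 bytes)


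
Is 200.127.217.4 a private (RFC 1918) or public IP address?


RFC 1918 private ranges:
  10.0.0.0/8 (10.0.0.0 - 10.255.255.255)
  172.16.0.0/12 (172.16.0.0 - 172.31.255.255)
  192.168.0.0/16 (192.168.0.0 - 192.168.255.255)
Public (not in any RFC 1918 range)


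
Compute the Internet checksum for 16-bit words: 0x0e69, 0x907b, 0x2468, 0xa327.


Sum all words (with carry folding):
+ 0x0e69 = 0x0e69
+ 0x907b = 0x9ee4
+ 0x2468 = 0xc34c
+ 0xa327 = 0x6674
One's complement: ~0x6674
Checksum = 0x998b


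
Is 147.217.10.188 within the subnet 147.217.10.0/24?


Subnet network: 147.217.10.0
Test IP AND mask: 147.217.10.0
Yes, 147.217.10.188 is in 147.217.10.0/24


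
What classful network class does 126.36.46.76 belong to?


First octet: 126
Binary: 01111110
0xxxxxxx -> Class A (1-126)
Class A, default mask 255.0.0.0 (/8)


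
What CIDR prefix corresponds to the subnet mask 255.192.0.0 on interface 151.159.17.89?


Binary: 11111111.11000000.00000000.00000000
Count leading 1s
Prefix: /10


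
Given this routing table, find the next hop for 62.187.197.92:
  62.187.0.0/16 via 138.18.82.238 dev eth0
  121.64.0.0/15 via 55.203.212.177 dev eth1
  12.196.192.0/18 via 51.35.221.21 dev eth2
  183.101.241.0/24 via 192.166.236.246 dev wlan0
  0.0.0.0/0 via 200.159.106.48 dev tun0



Longest prefix match for 62.187.197.92:
  /16 62.187.0.0: MATCH
  /15 121.64.0.0: no
  /18 12.196.192.0: no
  /24 183.101.241.0: no
  /0 0.0.0.0: MATCH
Selected: next-hop 138.18.82.238 via eth0 (matched /16)


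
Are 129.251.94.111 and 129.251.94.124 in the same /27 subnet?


Mask: 255.255.255.224
129.251.94.111 AND mask = 129.251.94.96
129.251.94.124 AND mask = 129.251.94.96
Yes, same subnet (129.251.94.96)


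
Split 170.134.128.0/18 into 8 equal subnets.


New prefix = 18 + 3 = 21
Each subnet has 2048 addresses
  170.134.128.0/21
  170.134.136.0/21
  170.134.144.0/21
  170.134.152.0/21
  170.134.160.0/21
  170.134.168.0/21
  170.134.176.0/21
  170.134.184.0/21
Subnets: 170.134.128.0/21, 170.134.136.0/21, 170.134.144.0/21, 170.134.152.0/21, 170.134.160.0/21, 170.134.168.0/21, 170.134.176.0/21, 170.134.184.0/21


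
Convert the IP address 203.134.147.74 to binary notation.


203 = 11001011
134 = 10000110
147 = 10010011
74 = 01001010
Binary: 11001011.10000110.10010011.01001010


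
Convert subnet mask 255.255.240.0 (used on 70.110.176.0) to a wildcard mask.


Subnet mask: 255.255.240.0
Wildcard = 255.255.255.255 - subnet mask
255 - 255 = 0
255 - 255 = 0
255 - 240 = 15
255 - 0 = 255
Wildcard: 0.0.15.255


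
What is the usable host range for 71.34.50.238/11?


Network: 71.32.0.0
Broadcast: 71.63.255.255
First usable = network + 1
Last usable = broadcast - 1
Range: 71.32.0.1 to 71.63.255.254


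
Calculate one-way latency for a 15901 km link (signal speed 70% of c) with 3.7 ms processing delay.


Speed = 0.7 * 3e5 km/s = 210000 km/s
Propagation delay = 15901 / 210000 = 0.0757 s = 75.719 ms
Processing delay = 3.7 ms
Total one-way latency = 79.419 ms


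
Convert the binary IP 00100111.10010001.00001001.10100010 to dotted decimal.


00100111 = 39
10010001 = 145
00001001 = 9
10100010 = 162
IP: 39.145.9.162


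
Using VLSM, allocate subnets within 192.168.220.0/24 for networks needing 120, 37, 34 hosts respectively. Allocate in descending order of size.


120 hosts -> /25 (126 usable): 192.168.220.0/25
37 hosts -> /26 (62 usable): 192.168.220.128/26
34 hosts -> /26 (62 usable): 192.168.220.192/26
Allocation: 192.168.220.0/25 (120 hosts, 126 usable); 192.168.220.128/26 (37 hosts, 62 usable); 192.168.220.192/26 (34 hosts, 62 usable)


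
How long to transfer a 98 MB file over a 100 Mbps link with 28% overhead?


Effective throughput = 100 * (1 - 28/100) = 72 Mbps
File size in Mb = 98 * 8 = 784 Mb
Time = 784 / 72
Time = 10.8889 seconds


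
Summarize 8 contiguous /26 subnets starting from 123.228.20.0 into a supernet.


Original prefix: /26
Number of subnets: 8 = 2^3
New prefix = 26 - 3 = 23
Supernet: 123.228.20.0/23


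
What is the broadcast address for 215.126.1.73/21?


Network: 215.126.0.0/21
Host bits = 11
Set all host bits to 1:
Broadcast: 215.126.7.255


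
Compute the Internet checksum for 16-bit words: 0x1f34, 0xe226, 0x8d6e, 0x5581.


Sum all words (with carry folding):
+ 0x1f34 = 0x1f34
+ 0xe226 = 0x015b
+ 0x8d6e = 0x8ec9
+ 0x5581 = 0xe44a
One's complement: ~0xe44a
Checksum = 0x1bb5


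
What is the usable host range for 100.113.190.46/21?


Network: 100.113.184.0
Broadcast: 100.113.191.255
First usable = network + 1
Last usable = broadcast - 1
Range: 100.113.184.1 to 100.113.191.254


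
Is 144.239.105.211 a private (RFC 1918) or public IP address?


RFC 1918 private ranges:
  10.0.0.0/8 (10.0.0.0 - 10.255.255.255)
  172.16.0.0/12 (172.16.0.0 - 172.31.255.255)
  192.168.0.0/16 (192.168.0.0 - 192.168.255.255)
Public (not in any RFC 1918 range)


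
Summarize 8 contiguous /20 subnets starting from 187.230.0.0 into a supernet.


Original prefix: /20
Number of subnets: 8 = 2^3
New prefix = 20 - 3 = 17
Supernet: 187.230.0.0/17


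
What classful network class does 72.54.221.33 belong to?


First octet: 72
Binary: 01001000
0xxxxxxx -> Class A (1-126)
Class A, default mask 255.0.0.0 (/8)


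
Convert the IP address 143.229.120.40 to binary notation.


143 = 10001111
229 = 11100101
120 = 01111000
40 = 00101000
Binary: 10001111.11100101.01111000.00101000


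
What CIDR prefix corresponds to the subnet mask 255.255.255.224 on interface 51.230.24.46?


Binary: 11111111.11111111.11111111.11100000
Count leading 1s
Prefix: /27


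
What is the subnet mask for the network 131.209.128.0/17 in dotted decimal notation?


/17 means 17 network bits, 15 host bits
Binary: 11111111111111111000000000000000
Mask: 255.255.128.0


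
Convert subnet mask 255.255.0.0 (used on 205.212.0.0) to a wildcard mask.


Subnet mask: 255.255.0.0
Wildcard = 255.255.255.255 - subnet mask
255 - 255 = 0
255 - 255 = 0
255 - 0 = 255
255 - 0 = 255
Wildcard: 0.0.255.255


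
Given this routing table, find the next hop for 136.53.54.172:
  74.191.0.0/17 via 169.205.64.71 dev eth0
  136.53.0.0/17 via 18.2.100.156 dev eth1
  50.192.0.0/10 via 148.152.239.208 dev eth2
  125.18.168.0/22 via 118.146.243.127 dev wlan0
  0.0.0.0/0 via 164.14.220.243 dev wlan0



Longest prefix match for 136.53.54.172:
  /17 74.191.0.0: no
  /17 136.53.0.0: MATCH
  /10 50.192.0.0: no
  /22 125.18.168.0: no
  /0 0.0.0.0: MATCH
Selected: next-hop 18.2.100.156 via eth1 (matched /17)


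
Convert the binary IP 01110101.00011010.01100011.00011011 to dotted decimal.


01110101 = 117
00011010 = 26
01100011 = 99
00011011 = 27
IP: 117.26.99.27


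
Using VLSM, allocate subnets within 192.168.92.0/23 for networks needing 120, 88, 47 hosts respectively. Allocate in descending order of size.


120 hosts -> /25 (126 usable): 192.168.92.0/25
88 hosts -> /25 (126 usable): 192.168.92.128/25
47 hosts -> /26 (62 usable): 192.168.93.0/26
Allocation: 192.168.92.0/25 (120 hosts, 126 usable); 192.168.92.128/25 (88 hosts, 126 usable); 192.168.93.0/26 (47 hosts, 62 usable)


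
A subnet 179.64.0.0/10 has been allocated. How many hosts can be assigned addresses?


Host bits = 32 - 10 = 22
Total addresses = 2^22 = 4194304
Usable = total - 2 (network and broadcast)
Usable hosts: 4194302


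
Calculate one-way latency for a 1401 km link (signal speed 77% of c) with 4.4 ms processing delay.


Speed = 0.77 * 3e5 km/s = 231000 km/s
Propagation delay = 1401 / 231000 = 0.0061 s = 6.0649 ms
Processing delay = 4.4 ms
Total one-way latency = 10.4649 ms


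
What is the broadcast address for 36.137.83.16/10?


Network: 36.128.0.0/10
Host bits = 22
Set all host bits to 1:
Broadcast: 36.191.255.255


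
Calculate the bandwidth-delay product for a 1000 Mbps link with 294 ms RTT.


BDP = bandwidth * RTT
= 1000 Mbps * 294 ms
= 1000 * 1e6 * 294 / 1000 bits
= 294000000 bits
= 36750000 bytes
= 35888.6719 KB
BDP = 294000000 bits (36750000 bytes)


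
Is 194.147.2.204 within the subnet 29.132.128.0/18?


Subnet network: 29.132.128.0
Test IP AND mask: 194.147.0.0
No, 194.147.2.204 is not in 29.132.128.0/18


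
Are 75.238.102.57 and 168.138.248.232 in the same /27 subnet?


Mask: 255.255.255.224
75.238.102.57 AND mask = 75.238.102.32
168.138.248.232 AND mask = 168.138.248.224
No, different subnets (75.238.102.32 vs 168.138.248.224)


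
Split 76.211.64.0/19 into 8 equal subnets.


New prefix = 19 + 3 = 22
Each subnet has 1024 addresses
  76.211.64.0/22
  76.211.68.0/22
  76.211.72.0/22
  76.211.76.0/22
  76.211.80.0/22
  76.211.84.0/22
  76.211.88.0/22
  76.211.92.0/22
Subnets: 76.211.64.0/22, 76.211.68.0/22, 76.211.72.0/22, 76.211.76.0/22, 76.211.80.0/22, 76.211.84.0/22, 76.211.88.0/22, 76.211.92.0/22


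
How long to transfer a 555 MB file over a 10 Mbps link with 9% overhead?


Effective throughput = 10 * (1 - 9/100) = 9.1 Mbps
File size in Mb = 555 * 8 = 4440 Mb
Time = 4440 / 9.1
Time = 487.9121 seconds


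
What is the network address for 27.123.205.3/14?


IP:   00011011.01111011.11001101.00000011
Mask: 11111111.11111100.00000000.00000000
AND operation:
Net:  00011011.01111000.00000000.00000000
Network: 27.120.0.0/14


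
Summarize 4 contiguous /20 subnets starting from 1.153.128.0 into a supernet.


Original prefix: /20
Number of subnets: 4 = 2^2
New prefix = 20 - 2 = 18
Supernet: 1.153.128.0/18


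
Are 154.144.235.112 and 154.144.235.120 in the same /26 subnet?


Mask: 255.255.255.192
154.144.235.112 AND mask = 154.144.235.64
154.144.235.120 AND mask = 154.144.235.64
Yes, same subnet (154.144.235.64)


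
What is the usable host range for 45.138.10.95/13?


Network: 45.136.0.0
Broadcast: 45.143.255.255
First usable = network + 1
Last usable = broadcast - 1
Range: 45.136.0.1 to 45.143.255.254


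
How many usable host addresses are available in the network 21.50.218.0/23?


Host bits = 32 - 23 = 9
Total addresses = 2^9 = 512
Usable = total - 2 (network and broadcast)
Usable hosts: 510


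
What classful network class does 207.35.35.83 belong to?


First octet: 207
Binary: 11001111
110xxxxx -> Class C (192-223)
Class C, default mask 255.255.255.0 (/24)


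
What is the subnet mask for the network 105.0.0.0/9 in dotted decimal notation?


/9 means 9 network bits, 23 host bits
Binary: 11111111100000000000000000000000
Mask: 255.128.0.0


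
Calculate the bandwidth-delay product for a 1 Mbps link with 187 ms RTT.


BDP = bandwidth * RTT
= 1 Mbps * 187 ms
= 1 * 1e6 * 187 / 1000 bits
= 187000 bits
= 23375 bytes
= 22.8271 KB
BDP = 187000 bits (23375 bytes)


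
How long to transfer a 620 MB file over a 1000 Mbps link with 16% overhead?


Effective throughput = 1000 * (1 - 16/100) = 840 Mbps
File size in Mb = 620 * 8 = 4960 Mb
Time = 4960 / 840
Time = 5.9048 seconds


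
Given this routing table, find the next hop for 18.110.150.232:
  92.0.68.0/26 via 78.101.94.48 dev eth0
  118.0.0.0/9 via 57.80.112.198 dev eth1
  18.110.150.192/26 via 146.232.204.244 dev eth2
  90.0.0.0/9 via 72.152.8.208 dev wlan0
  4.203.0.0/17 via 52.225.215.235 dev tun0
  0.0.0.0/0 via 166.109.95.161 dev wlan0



Longest prefix match for 18.110.150.232:
  /26 92.0.68.0: no
  /9 118.0.0.0: no
  /26 18.110.150.192: MATCH
  /9 90.0.0.0: no
  /17 4.203.0.0: no
  /0 0.0.0.0: MATCH
Selected: next-hop 146.232.204.244 via eth2 (matched /26)


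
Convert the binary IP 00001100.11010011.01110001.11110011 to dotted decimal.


00001100 = 12
11010011 = 211
01110001 = 113
11110011 = 243
IP: 12.211.113.243


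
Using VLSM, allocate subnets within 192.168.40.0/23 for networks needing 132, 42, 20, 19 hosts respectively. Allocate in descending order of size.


132 hosts -> /24 (254 usable): 192.168.40.0/24
42 hosts -> /26 (62 usable): 192.168.41.0/26
20 hosts -> /27 (30 usable): 192.168.41.64/27
19 hosts -> /27 (30 usable): 192.168.41.96/27
Allocation: 192.168.40.0/24 (132 hosts, 254 usable); 192.168.41.0/26 (42 hosts, 62 usable); 192.168.41.64/27 (20 hosts, 30 usable); 192.168.41.96/27 (19 hosts, 30 usable)


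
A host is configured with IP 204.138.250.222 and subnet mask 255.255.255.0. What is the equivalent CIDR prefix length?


Binary: 11111111.11111111.11111111.00000000
Count leading 1s
Prefix: /24


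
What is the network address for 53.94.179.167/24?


IP:   00110101.01011110.10110011.10100111
Mask: 11111111.11111111.11111111.00000000
AND operation:
Net:  00110101.01011110.10110011.00000000
Network: 53.94.179.0/24


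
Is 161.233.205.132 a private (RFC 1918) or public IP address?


RFC 1918 private ranges:
  10.0.0.0/8 (10.0.0.0 - 10.255.255.255)
  172.16.0.0/12 (172.16.0.0 - 172.31.255.255)
  192.168.0.0/16 (192.168.0.0 - 192.168.255.255)
Public (not in any RFC 1918 range)


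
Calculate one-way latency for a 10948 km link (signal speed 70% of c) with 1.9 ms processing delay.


Speed = 0.7 * 3e5 km/s = 210000 km/s
Propagation delay = 10948 / 210000 = 0.0521 s = 52.1333 ms
Processing delay = 1.9 ms
Total one-way latency = 54.0333 ms


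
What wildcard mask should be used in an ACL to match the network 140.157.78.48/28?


Subnet mask: 255.255.255.240
Wildcard = 255.255.255.255 - subnet mask
255 - 255 = 0
255 - 255 = 0
255 - 255 = 0
255 - 240 = 15
Wildcard: 0.0.0.15


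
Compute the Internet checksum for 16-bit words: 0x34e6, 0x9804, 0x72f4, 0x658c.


Sum all words (with carry folding):
+ 0x34e6 = 0x34e6
+ 0x9804 = 0xccea
+ 0x72f4 = 0x3fdf
+ 0x658c = 0xa56b
One's complement: ~0xa56b
Checksum = 0x5a94


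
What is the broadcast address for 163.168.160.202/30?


Network: 163.168.160.200/30
Host bits = 2
Set all host bits to 1:
Broadcast: 163.168.160.203


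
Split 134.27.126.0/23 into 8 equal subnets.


New prefix = 23 + 3 = 26
Each subnet has 64 addresses
  134.27.126.0/26
  134.27.126.64/26
  134.27.126.128/26
  134.27.126.192/26
  134.27.127.0/26
  134.27.127.64/26
  134.27.127.128/26
  134.27.127.192/26
Subnets: 134.27.126.0/26, 134.27.126.64/26, 134.27.126.128/26, 134.27.126.192/26, 134.27.127.0/26, 134.27.127.64/26, 134.27.127.128/26, 134.27.127.192/26


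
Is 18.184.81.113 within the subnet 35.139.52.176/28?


Subnet network: 35.139.52.176
Test IP AND mask: 18.184.81.112
No, 18.184.81.113 is not in 35.139.52.176/28


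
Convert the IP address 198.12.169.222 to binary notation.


198 = 11000110
12 = 00001100
169 = 10101001
222 = 11011110
Binary: 11000110.00001100.10101001.11011110


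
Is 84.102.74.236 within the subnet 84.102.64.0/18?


Subnet network: 84.102.64.0
Test IP AND mask: 84.102.64.0
Yes, 84.102.74.236 is in 84.102.64.0/18


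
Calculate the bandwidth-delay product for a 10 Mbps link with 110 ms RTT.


BDP = bandwidth * RTT
= 10 Mbps * 110 ms
= 10 * 1e6 * 110 / 1000 bits
= 1100000 bits
= 137500 bytes
= 134.2773 KB
BDP = 1100000 bits (137500 bytes)


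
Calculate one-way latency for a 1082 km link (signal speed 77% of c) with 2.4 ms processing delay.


Speed = 0.77 * 3e5 km/s = 231000 km/s
Propagation delay = 1082 / 231000 = 0.0047 s = 4.684 ms
Processing delay = 2.4 ms
Total one-way latency = 7.084 ms


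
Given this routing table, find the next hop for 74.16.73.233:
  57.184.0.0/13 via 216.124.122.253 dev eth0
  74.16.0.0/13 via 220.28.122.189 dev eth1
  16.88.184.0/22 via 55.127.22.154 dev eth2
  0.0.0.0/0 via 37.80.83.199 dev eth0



Longest prefix match for 74.16.73.233:
  /13 57.184.0.0: no
  /13 74.16.0.0: MATCH
  /22 16.88.184.0: no
  /0 0.0.0.0: MATCH
Selected: next-hop 220.28.122.189 via eth1 (matched /13)


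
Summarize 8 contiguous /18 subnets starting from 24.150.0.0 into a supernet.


Original prefix: /18
Number of subnets: 8 = 2^3
New prefix = 18 - 3 = 15
Supernet: 24.150.0.0/15


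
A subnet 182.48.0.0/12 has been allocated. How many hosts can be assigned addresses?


Host bits = 32 - 12 = 20
Total addresses = 2^20 = 1048576
Usable = total - 2 (network and broadcast)
Usable hosts: 1048574


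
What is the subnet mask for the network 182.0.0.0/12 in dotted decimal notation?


/12 means 12 network bits, 20 host bits
Binary: 11111111111100000000000000000000
Mask: 255.240.0.0


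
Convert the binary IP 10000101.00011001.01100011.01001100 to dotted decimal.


10000101 = 133
00011001 = 25
01100011 = 99
01001100 = 76
IP: 133.25.99.76


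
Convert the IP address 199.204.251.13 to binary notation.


199 = 11000111
204 = 11001100
251 = 11111011
13 = 00001101
Binary: 11000111.11001100.11111011.00001101


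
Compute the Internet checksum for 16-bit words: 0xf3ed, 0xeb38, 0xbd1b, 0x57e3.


Sum all words (with carry folding):
+ 0xf3ed = 0xf3ed
+ 0xeb38 = 0xdf26
+ 0xbd1b = 0x9c42
+ 0x57e3 = 0xf425
One's complement: ~0xf425
Checksum = 0x0bda


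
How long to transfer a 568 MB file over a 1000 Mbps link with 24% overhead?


Effective throughput = 1000 * (1 - 24/100) = 760 Mbps
File size in Mb = 568 * 8 = 4544 Mb
Time = 4544 / 760
Time = 5.9789 seconds


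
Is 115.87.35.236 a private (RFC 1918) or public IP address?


RFC 1918 private ranges:
  10.0.0.0/8 (10.0.0.0 - 10.255.255.255)
  172.16.0.0/12 (172.16.0.0 - 172.31.255.255)
  192.168.0.0/16 (192.168.0.0 - 192.168.255.255)
Public (not in any RFC 1918 range)


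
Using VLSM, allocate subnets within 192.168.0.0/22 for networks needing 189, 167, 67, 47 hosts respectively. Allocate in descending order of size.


189 hosts -> /24 (254 usable): 192.168.0.0/24
167 hosts -> /24 (254 usable): 192.168.1.0/24
67 hosts -> /25 (126 usable): 192.168.2.0/25
47 hosts -> /26 (62 usable): 192.168.2.128/26
Allocation: 192.168.0.0/24 (189 hosts, 254 usable); 192.168.1.0/24 (167 hosts, 254 usable); 192.168.2.0/25 (67 hosts, 126 usable); 192.168.2.128/26 (47 hosts, 62 usable)


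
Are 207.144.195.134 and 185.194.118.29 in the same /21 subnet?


Mask: 255.255.248.0
207.144.195.134 AND mask = 207.144.192.0
185.194.118.29 AND mask = 185.194.112.0
No, different subnets (207.144.192.0 vs 185.194.112.0)


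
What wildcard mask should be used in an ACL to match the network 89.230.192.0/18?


Subnet mask: 255.255.192.0
Wildcard = 255.255.255.255 - subnet mask
255 - 255 = 0
255 - 255 = 0
255 - 192 = 63
255 - 0 = 255
Wildcard: 0.0.63.255


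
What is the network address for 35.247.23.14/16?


IP:   00100011.11110111.00010111.00001110
Mask: 11111111.11111111.00000000.00000000
AND operation:
Net:  00100011.11110111.00000000.00000000
Network: 35.247.0.0/16


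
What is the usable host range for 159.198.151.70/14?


Network: 159.196.0.0
Broadcast: 159.199.255.255
First usable = network + 1
Last usable = broadcast - 1
Range: 159.196.0.1 to 159.199.255.254


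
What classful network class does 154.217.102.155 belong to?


First octet: 154
Binary: 10011010
10xxxxxx -> Class B (128-191)
Class B, default mask 255.255.0.0 (/16)


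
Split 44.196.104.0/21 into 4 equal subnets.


New prefix = 21 + 2 = 23
Each subnet has 512 addresses
  44.196.104.0/23
  44.196.106.0/23
  44.196.108.0/23
  44.196.110.0/23
Subnets: 44.196.104.0/23, 44.196.106.0/23, 44.196.108.0/23, 44.196.110.0/23


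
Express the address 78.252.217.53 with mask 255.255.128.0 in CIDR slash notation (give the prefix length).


Binary: 11111111.11111111.10000000.00000000
Count leading 1s
Prefix: /17


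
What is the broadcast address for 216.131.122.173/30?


Network: 216.131.122.172/30
Host bits = 2
Set all host bits to 1:
Broadcast: 216.131.122.175


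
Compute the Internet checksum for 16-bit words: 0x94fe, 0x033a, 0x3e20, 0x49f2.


Sum all words (with carry folding):
+ 0x94fe = 0x94fe
+ 0x033a = 0x9838
+ 0x3e20 = 0xd658
+ 0x49f2 = 0x204b
One's complement: ~0x204b
Checksum = 0xdfb4


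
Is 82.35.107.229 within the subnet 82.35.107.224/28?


Subnet network: 82.35.107.224
Test IP AND mask: 82.35.107.224
Yes, 82.35.107.229 is in 82.35.107.224/28


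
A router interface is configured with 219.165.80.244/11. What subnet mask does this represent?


/11 means 11 network bits, 21 host bits
Binary: 11111111111000000000000000000000
Mask: 255.224.0.0


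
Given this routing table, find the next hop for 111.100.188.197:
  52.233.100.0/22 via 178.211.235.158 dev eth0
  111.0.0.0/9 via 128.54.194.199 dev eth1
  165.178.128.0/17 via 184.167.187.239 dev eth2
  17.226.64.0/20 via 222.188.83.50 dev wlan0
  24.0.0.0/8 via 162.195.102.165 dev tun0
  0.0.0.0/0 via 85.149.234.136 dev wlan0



Longest prefix match for 111.100.188.197:
  /22 52.233.100.0: no
  /9 111.0.0.0: MATCH
  /17 165.178.128.0: no
  /20 17.226.64.0: no
  /8 24.0.0.0: no
  /0 0.0.0.0: MATCH
Selected: next-hop 128.54.194.199 via eth1 (matched /9)
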